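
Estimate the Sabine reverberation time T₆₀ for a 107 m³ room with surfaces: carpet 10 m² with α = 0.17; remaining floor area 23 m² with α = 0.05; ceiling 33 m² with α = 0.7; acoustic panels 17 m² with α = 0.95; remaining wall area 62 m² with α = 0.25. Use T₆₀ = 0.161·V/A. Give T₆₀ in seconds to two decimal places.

Summing Sᵢαᵢ: 10·0.17 + 23·0.05 + 33·0.7 + 17·0.95 + 62·0.25 = 57.60 m².
T₆₀ = 0.161·V/A = 0.161·107/57.60 = 0.299 s.

0.30 s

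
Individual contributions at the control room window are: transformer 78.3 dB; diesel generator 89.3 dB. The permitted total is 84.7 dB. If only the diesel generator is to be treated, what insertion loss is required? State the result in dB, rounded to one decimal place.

5.7 dB

Everything except the diesel generator sums to 10^(78.3/10) = 6.761e+07 in linear terms, 78.30 dB.
To meet 84.7 dB overall, the treated diesel generator may contribute at most 10^(84.7/10) − 6.761e+07 = 2.275e+08, i.e. 83.57 dB.
So the diesel generator must be reduced from 89.3 to 83.57 dB: IL = 5.73 dB.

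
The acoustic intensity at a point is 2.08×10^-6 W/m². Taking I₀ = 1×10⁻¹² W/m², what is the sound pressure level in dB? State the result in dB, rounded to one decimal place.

63.2 dB

I/I₀ = 2.08×10^-6/10⁻¹² = 2.08×10^6, and L = 10·log₁₀(I/I₀).
L = 10·(0.3181 + 6) = 63.18 dB.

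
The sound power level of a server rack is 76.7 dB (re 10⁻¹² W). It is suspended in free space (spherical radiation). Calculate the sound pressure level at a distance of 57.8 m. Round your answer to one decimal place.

30.5 dB

L_p = L_w − 10·log₁₀(4π·r²) with r = 57.8 m.
4π·r² = 4.198e+04 m², 10·log₁₀ of that is 46.231 dB.
L_p = 76.7 − 46.231 = 30.47 dB.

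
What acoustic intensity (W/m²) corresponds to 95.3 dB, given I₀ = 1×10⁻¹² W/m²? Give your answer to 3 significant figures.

I/I₀ = 10^(95.3/10) = 3.388e+09, so I = 3.388e+09 × 10⁻¹² W/m².

0.00339 W/m²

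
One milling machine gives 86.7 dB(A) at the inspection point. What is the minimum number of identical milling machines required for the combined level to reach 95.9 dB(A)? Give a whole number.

Need L₁ + 10·log₁₀ N ≥ 95.9, i.e. log₁₀ N ≥ 0.92.
N ≥ 10^(9.2/10) = 8.318, so N = 9.

9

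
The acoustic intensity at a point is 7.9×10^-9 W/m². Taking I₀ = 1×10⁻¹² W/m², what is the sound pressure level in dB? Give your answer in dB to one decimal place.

L = 10·log₁₀(I/I₀) = 10·log₁₀(7.9×10^-9/10⁻¹²) = 10·log₁₀(7.9×10^3).
L = 10·(0.8976 + 3) = 38.98 dB.

39.0 dB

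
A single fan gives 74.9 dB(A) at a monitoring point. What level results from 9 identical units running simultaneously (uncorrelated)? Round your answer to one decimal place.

84.4 dB(A)

With 9 equal, uncorrelated contributions the intensity is 9× that of one unit, giving a rise of 10·log₁₀ 9.
L_total = 74.9 + 10·log₁₀(9) = 74.9 + 9.542 = 84.44 dB(A).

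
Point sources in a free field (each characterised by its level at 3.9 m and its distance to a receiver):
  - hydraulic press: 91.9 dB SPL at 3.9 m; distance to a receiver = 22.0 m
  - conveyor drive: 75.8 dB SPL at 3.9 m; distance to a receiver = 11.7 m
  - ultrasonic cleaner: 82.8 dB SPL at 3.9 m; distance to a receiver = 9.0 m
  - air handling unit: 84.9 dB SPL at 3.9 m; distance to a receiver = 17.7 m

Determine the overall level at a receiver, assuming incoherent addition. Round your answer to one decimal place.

80.2 dB SPL

First find each source's level at the receiver (point-source: −20·log₁₀(r/r_ref)), then combine on an intensity basis.
hydraulic press: 91.9 − 20·log₁₀(22.0/3.9) = 91.9 − 15.03 = 76.87 dB SPL.
conveyor drive: 75.8 − 20·log₁₀(11.7/3.9) = 75.8 − 9.54 = 66.26 dB SPL.
ultrasonic cleaner: 82.8 − 20·log₁₀(9.0/3.9) = 82.8 − 7.26 = 75.54 dB SPL.
air handling unit: 84.9 − 20·log₁₀(17.7/3.9) = 84.9 − 13.14 = 71.76 dB SPL.
Σ 10^(L/10) = 1.037e+08 → L_total = 10·log₁₀(1.037e+08) = 80.16 dB SPL.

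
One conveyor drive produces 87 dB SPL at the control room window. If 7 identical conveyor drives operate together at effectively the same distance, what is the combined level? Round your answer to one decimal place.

With 7 equal, uncorrelated contributions the intensity is 7× that of one unit, giving a rise of 10·log₁₀ 7.
L_total = 87 + 10·log₁₀(7) = 87 + 8.451 = 95.45 dB SPL.

95.5 dB SPL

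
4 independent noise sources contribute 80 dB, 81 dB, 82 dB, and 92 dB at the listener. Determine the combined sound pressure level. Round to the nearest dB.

93 dB

Incoherent sources combine by intensity addition: L_total = 10·log₁₀(Σ 10^(L_i/10)).
Σ 10^(L/10) = 10^(80/10) + 10^(81/10) + 10^(82/10) + 10^(92/10) = 1.969e+09.
L_total = 10·log₁₀(1.969e+09) = 92.94 dB.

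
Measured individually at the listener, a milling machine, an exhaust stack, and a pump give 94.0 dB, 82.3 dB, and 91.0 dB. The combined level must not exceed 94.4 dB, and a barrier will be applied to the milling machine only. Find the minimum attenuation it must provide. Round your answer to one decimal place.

Everything except the milling machine sums to 10^(82.3/10) + 10^(91.0/10) = 1.429e+09 in linear terms, 91.55 dB.
To meet 94.4 dB overall, the treated milling machine may contribute at most 10^(94.4/10) − 1.429e+09 = 1.325e+09, i.e. 91.22 dB.
So the milling machine must be reduced from 94.0 to 91.22 dB: IL = 2.78 dB.

2.8 dB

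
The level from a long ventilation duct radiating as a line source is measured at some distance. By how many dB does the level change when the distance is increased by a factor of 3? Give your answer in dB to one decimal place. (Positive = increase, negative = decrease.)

With cylindrical spreading the level changes by −10·log₁₀(r₂/r₁).
ΔL = −10·log₁₀(3) = -4.77 dB.

-4.8 dB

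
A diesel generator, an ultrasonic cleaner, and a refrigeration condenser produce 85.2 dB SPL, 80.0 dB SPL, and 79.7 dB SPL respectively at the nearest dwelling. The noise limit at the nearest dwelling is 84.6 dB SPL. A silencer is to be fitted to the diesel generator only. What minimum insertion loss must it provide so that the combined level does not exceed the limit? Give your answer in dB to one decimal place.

Everything except the diesel generator sums to 10^(80.0/10) + 10^(79.7/10) = 1.933e+08 in linear terms, 82.86 dB SPL.
The limit corresponds to 10^(84.6/10) = 2.884e+08; subtracting the fixed part leaves 9.508e+07 for the diesel generator, i.e. 79.78 dB SPL.
Required insertion loss = 85.2 − 79.78 = 5.42 dB.

5.4 dB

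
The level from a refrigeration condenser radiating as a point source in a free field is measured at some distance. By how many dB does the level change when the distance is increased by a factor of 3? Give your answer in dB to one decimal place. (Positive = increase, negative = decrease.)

-9.5 dB

A point source loses 6 dB per doubling of distance; generally ΔL = −20·log₁₀(r₂/r₁).
ΔL = −20·log₁₀(3) = -9.54 dB.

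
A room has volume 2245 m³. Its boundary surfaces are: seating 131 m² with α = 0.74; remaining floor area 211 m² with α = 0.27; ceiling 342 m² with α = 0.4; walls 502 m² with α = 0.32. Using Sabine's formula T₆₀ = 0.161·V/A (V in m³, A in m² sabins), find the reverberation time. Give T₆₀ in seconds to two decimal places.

Total absorption A = 131·0.74 + 211·0.27 + 342·0.4 + 502·0.32 = 451.35 m² sabins.
T₆₀ = 0.161·V/A = 0.161·2245/451.35 = 0.801 s.

0.80 s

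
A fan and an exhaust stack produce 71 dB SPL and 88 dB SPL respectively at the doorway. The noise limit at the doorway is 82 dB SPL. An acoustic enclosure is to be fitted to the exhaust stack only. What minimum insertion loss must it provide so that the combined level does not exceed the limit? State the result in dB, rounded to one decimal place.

The untreated sources together contribute 10^(71/10) = 1.259e+07, i.e. 71.00 dB SPL.
The limit corresponds to 10^(82/10) = 1.585e+08; subtracting the fixed part leaves 1.459e+08 for the exhaust stack, i.e. 81.64 dB SPL.
So the exhaust stack must be reduced from 88 to 81.64 dB SPL: IL = 6.36 dB.

6.4 dB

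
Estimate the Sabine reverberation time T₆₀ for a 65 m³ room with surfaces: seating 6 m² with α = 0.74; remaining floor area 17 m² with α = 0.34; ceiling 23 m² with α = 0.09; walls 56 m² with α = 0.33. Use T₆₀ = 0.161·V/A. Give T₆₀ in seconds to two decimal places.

0.34 s

A = Σ Sᵢαᵢ = 6·0.74 + 17·0.34 + 23·0.09 + 56·0.33 = 30.77 m².
T₆₀ = 0.161·V/A = 0.161·65/30.77 = 0.340 s.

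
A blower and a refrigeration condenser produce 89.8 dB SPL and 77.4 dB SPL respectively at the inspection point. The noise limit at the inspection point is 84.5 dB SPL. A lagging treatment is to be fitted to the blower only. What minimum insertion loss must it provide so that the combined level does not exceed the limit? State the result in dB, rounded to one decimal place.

6.2 dB

Fixed contribution from the other source: Σ 10^(L/10) = 10^(77.4/10) = 5.495e+07 (77.40 dB SPL).
The limit corresponds to 10^(84.5/10) = 2.818e+08; subtracting the fixed part leaves 2.269e+08 for the blower, i.e. 83.56 dB SPL.
Required insertion loss = 89.8 − 83.56 = 6.24 dB.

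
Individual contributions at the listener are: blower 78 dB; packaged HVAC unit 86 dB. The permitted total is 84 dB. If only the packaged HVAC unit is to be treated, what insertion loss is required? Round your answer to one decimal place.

The untreated sources together contribute 10^(78/10) = 6.310e+07, i.e. 78.00 dB.
The limit corresponds to 10^(84/10) = 2.512e+08; subtracting the fixed part leaves 1.881e+08 for the packaged HVAC unit, i.e. 82.74 dB.
Required insertion loss = 86 − 82.74 = 3.26 dB.

3.3 dB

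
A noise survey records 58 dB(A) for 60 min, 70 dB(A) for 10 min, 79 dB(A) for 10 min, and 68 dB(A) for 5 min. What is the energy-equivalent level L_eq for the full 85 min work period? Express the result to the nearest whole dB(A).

L_eq = 10·log₁₀[(1/T)·Σ tᵢ·10^(Lᵢ/10)] with T = 85 min.
Σ tᵢ·10^(Lᵢ/10) = 60·10^(58/10) + 10·10^(70/10) + 10·10^(79/10) + 5·10^(68/10) = 9.637e+08.
L_eq = 10·log₁₀(9.637e+08/85) = 70.55 dB(A).

71 dB(A)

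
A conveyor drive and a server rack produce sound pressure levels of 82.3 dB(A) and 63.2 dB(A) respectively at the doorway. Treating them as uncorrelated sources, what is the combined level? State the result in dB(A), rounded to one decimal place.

Incoherent sources combine by intensity addition: L_total = 10·log₁₀(Σ 10^(L_i/10)).
Σ 10^(L/10) = 10^(82.3/10) + 10^(63.2/10) = 1.719e+08.
L_total = 10·log₁₀(1.719e+08) = 82.35 dB(A).

82.4 dB(A)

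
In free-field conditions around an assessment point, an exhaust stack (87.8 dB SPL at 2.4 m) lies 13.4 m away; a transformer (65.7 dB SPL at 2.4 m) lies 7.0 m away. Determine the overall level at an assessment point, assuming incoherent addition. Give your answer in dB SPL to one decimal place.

73.0 dB SPL

Apply inverse-square spreading to bring every level to the receiver, then sum 10^(L/10).
exhaust stack: 87.8 − 20·log₁₀(13.4/2.4) = 87.8 − 14.94 = 72.86 dB SPL.
transformer: 65.7 − 20·log₁₀(7.0/2.4) = 65.7 − 9.30 = 56.40 dB SPL.
Σ 10^(L/10) = 1.977e+07 → L_total = 10·log₁₀(1.977e+07) = 72.96 dB SPL.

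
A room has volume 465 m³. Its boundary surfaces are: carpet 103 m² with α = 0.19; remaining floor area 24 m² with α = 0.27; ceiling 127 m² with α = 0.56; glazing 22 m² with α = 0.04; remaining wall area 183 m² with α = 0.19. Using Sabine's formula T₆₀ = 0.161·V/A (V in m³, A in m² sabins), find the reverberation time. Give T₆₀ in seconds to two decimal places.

0.56 s

Total absorption A = 103·0.19 + 24·0.27 + 127·0.56 + 22·0.04 + 183·0.19 = 132.82 m² sabins.
T₆₀ = 0.161·V/A = 0.161·465/132.82 = 0.564 s.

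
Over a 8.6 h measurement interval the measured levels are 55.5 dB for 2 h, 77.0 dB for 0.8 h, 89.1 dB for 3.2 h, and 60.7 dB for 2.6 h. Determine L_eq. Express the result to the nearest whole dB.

85 dB

The energy average is taken in the linear domain: L_eq = 10·log₁₀[(Σ tᵢ·10^(Lᵢ/10))/T], T = 8.6 h.
Σ tᵢ·10^(Lᵢ/10) = 2·10^(55.5/10) + 0.8·10^(77.0/10) + 3.2·10^(89.1/10) + 2.6·10^(60.7/10) = 2.645e+09.
L_eq = 10·log₁₀(2.645e+09/8.6) = 84.88 dB.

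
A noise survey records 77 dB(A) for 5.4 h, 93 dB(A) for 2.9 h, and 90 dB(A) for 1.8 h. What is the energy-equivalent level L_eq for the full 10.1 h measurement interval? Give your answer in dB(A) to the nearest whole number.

89 dB(A)

The energy average is taken in the linear domain: L_eq = 10·log₁₀[(Σ tᵢ·10^(Lᵢ/10))/T], T = 10.1 h.
Σ tᵢ·10^(Lᵢ/10) = 5.4·10^(77/10) + 2.9·10^(93/10) + 1.8·10^(90/10) = 7.857e+09.
L_eq = 10·log₁₀(7.857e+09/10.1) = 88.91 dB(A).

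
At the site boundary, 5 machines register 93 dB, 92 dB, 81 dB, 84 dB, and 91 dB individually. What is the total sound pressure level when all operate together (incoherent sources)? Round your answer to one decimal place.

97.2 dB

Incoherent sources combine by intensity addition: L_total = 10·log₁₀(Σ 10^(L_i/10)).
Σ 10^(L/10) = 10^(93/10) + 10^(92/10) + 10^(81/10) + 10^(84/10) + 10^(91/10) = 5.216e+09.
L_total = 10·log₁₀(5.216e+09) = 97.17 dB.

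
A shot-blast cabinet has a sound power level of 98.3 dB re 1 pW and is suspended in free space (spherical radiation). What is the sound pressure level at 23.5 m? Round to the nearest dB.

60 dB

Free-field spherical radiation: L_p = L_w − 10·log₁₀(4π·r²), r = 23.5 m.
4π·r² = 6940 m², 10·log₁₀ of that is 38.413 dB.
L_p = 98.3 − 38.413 = 59.89 dB.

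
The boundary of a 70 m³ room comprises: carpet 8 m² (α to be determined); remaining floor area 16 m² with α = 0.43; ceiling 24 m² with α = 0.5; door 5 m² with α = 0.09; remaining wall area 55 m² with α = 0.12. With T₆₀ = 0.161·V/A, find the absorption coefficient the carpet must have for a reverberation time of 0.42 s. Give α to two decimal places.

0.11

Required total absorption A = 0.161·70/0.42 = 26.83 m².
Absorption from the other surfaces = 16·0.43 + 24·0.5 + 5·0.09 + 55·0.12 = 25.93 m², so the carpet must supply 0.90 m² over 8 m².
α = 0.90/8 = 0.113.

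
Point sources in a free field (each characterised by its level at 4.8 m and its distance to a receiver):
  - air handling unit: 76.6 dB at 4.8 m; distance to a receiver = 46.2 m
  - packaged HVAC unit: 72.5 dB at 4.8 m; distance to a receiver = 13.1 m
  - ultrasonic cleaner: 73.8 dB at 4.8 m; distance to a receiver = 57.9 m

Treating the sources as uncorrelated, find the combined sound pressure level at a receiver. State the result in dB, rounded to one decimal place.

First find each source's level at the receiver (point-source: −20·log₁₀(r/r_ref)), then combine on an intensity basis.
air handling unit: 76.6 − 20·log₁₀(46.2/4.8) = 76.6 − 19.67 = 56.93 dB.
packaged HVAC unit: 72.5 − 20·log₁₀(13.1/4.8) = 72.5 − 8.72 = 63.78 dB.
ultrasonic cleaner: 73.8 − 20·log₁₀(57.9/4.8) = 73.8 − 21.63 = 52.17 dB.
Σ 10^(L/10) = 3.046e+06 → L_total = 10·log₁₀(3.046e+06) = 64.84 dB.

64.8 dB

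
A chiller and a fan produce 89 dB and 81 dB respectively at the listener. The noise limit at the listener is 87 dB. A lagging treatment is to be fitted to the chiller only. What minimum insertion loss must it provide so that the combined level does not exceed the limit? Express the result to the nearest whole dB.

3 dB

Everything except the chiller sums to 10^(81/10) = 1.259e+08 in linear terms, 81.00 dB.
To meet 87 dB overall, the treated chiller may contribute at most 10^(87/10) − 1.259e+08 = 3.753e+08, i.e. 85.74 dB.
So the chiller must be reduced from 89 to 85.74 dB: IL = 3.26 dB.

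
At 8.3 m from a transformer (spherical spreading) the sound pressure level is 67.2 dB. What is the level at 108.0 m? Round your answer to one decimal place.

44.9 dB

For a point source, L₂ = L₁ − 20·log₁₀(r₂/r₁).
L₂ = 67.2 − 20·log₁₀(108.0/8.3) = 67.2 − 22.287 = 44.91 dB.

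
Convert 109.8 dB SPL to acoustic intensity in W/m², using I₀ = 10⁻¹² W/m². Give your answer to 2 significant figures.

0.095 W/m²

I = I₀·10^(L/10) = 10⁻¹² × 10^(109.8/10) = 10^(-1.020).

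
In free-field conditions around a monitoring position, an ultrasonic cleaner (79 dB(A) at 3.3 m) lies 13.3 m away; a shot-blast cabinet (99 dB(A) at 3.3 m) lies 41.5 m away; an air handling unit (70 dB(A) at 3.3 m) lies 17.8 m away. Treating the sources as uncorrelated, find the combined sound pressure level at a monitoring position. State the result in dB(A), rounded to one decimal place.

First find each source's level at the receiver (point-source: −20·log₁₀(r/r_ref)), then combine on an intensity basis.
ultrasonic cleaner: 79 − 20·log₁₀(13.3/3.3) = 79 − 12.11 = 66.89 dB(A).
shot-blast cabinet: 99 − 20·log₁₀(41.5/3.3) = 99 − 21.99 = 77.01 dB(A).
air handling unit: 70 − 20·log₁₀(17.8/3.3) = 70 − 14.64 = 55.36 dB(A).
Σ 10^(L/10) = 5.546e+07 → L_total = 10·log₁₀(5.546e+07) = 77.44 dB(A).

77.4 dB(A)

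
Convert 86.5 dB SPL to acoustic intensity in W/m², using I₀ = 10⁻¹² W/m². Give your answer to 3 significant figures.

0.000447 W/m²

L = 10·log₁₀(I/I₀) ⇒ I = I₀·10^(L/10) = 10⁻¹² × 10^8.65.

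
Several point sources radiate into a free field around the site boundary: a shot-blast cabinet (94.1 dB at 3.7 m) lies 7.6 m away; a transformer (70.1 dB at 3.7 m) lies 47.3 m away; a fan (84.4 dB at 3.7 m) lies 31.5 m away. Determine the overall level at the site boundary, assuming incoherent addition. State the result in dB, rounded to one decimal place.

87.9 dB

First find each source's level at the receiver (point-source: −20·log₁₀(r/r_ref)), then combine on an intensity basis.
shot-blast cabinet: 94.1 − 20·log₁₀(7.6/3.7) = 94.1 − 6.25 = 87.85 dB.
transformer: 70.1 − 20·log₁₀(47.3/3.7) = 70.1 − 22.13 = 47.97 dB.
fan: 84.4 − 20·log₁₀(31.5/3.7) = 84.4 − 18.60 = 65.80 dB.
Σ 10^(L/10) = 6.131e+08 → L_total = 10·log₁₀(6.131e+08) = 87.88 dB.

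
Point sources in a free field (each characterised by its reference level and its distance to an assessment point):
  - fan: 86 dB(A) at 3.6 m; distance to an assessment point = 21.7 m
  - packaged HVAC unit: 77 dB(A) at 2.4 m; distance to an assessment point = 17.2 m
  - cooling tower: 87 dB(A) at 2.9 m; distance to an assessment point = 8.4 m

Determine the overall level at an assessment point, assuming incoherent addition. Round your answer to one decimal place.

Apply inverse-square spreading to bring every level to the receiver, then sum 10^(L/10).
fan: 86 − 20·log₁₀(21.7/3.6) = 86 − 15.60 = 70.40 dB(A).
packaged HVAC unit: 77 − 20·log₁₀(17.2/2.4) = 77 − 17.11 = 59.89 dB(A).
cooling tower: 87 − 20·log₁₀(8.4/2.9) = 87 − 9.24 = 77.76 dB(A).
Σ 10^(L/10) = 7.167e+07 → L_total = 10·log₁₀(7.167e+07) = 78.55 dB(A).

78.6 dB(A)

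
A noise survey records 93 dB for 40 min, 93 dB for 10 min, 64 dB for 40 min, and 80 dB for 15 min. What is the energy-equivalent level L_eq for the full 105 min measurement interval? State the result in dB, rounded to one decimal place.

L_eq = 10·log₁₀[(1/T)·Σ tᵢ·10^(Lᵢ/10)] with T = 105 min.
Σ tᵢ·10^(Lᵢ/10) = 40·10^(93/10) + 10·10^(93/10) + 40·10^(64/10) + 15·10^(80/10) = 1.014e+11.
L_eq = 10·log₁₀(1.014e+11/105) = 89.85 dB.

89.8 dB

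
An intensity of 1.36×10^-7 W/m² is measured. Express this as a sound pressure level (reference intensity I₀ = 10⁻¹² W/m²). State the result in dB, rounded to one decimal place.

51.3 dB

I/I₀ = 1.36×10^-7/10⁻¹² = 1.36×10^5, and L = 10·log₁₀(I/I₀).
L = 10·(0.1335 + 5) = 51.34 dB.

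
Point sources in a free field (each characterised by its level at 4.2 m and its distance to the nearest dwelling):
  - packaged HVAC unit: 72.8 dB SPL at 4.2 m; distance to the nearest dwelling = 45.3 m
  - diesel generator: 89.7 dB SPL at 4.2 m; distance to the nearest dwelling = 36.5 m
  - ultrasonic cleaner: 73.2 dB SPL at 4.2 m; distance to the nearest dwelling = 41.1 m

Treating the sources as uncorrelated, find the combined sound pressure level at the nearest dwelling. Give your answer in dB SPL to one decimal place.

71.1 dB SPL

First find each source's level at the receiver (point-source: −20·log₁₀(r/r_ref)), then combine on an intensity basis.
packaged HVAC unit: 72.8 − 20·log₁₀(45.3/4.2) = 72.8 − 20.66 = 52.14 dB SPL.
diesel generator: 89.7 − 20·log₁₀(36.5/4.2) = 89.7 − 18.78 = 70.92 dB SPL.
ultrasonic cleaner: 73.2 − 20·log₁₀(41.1/4.2) = 73.2 − 19.81 = 53.39 dB SPL.
Σ 10^(L/10) = 1.274e+07 → L_total = 10·log₁₀(1.274e+07) = 71.05 dB SPL.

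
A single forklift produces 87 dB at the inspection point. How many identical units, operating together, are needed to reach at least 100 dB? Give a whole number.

20

The shortfall is 100 − 87 = 13.0 dB, and N units add 10·log₁₀ N, so need 10·log₁₀ N ≥ 13.0.
N ≥ 10^(13.0/10) = 19.953, so N = 20.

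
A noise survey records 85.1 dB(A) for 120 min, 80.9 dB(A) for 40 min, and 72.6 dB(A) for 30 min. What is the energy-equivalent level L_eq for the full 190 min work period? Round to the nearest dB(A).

Weight each interval's intensity by its duration and average over T = 190 min:
Σ tᵢ·10^(Lᵢ/10) = 120·10^(85.1/10) + 40·10^(80.9/10) + 30·10^(72.6/10) = 4.430e+10.
L_eq = 10·log₁₀(4.430e+10/190) = 83.68 dB(A).

84 dB(A)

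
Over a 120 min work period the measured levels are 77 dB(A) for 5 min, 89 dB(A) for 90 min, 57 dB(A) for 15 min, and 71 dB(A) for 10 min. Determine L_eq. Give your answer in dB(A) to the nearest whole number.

L_eq = 10·log₁₀[(1/T)·Σ tᵢ·10^(Lᵢ/10)] with T = 120 min.
Σ tᵢ·10^(Lᵢ/10) = 5·10^(77/10) + 90·10^(89/10) + 15·10^(57/10) + 10·10^(71/10) = 7.187e+10.
L_eq = 10·log₁₀(7.187e+10/120) = 87.77 dB(A).

88 dB(A)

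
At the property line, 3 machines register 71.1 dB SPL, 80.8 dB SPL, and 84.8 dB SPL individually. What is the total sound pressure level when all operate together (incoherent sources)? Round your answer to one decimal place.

Incoherent sources combine by intensity addition: L_total = 10·log₁₀(Σ 10^(L_i/10)).
Σ 10^(L/10) = 10^(71.1/10) + 10^(80.8/10) + 10^(84.8/10) = 4.351e+08.
L_total = 10·log₁₀(4.351e+08) = 86.39 dB SPL.

86.4 dB SPL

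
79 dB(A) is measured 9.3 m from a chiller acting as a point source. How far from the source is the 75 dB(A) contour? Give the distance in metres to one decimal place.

Point-source spreading drops the level by 20·log₁₀(r₂/r₁); inverting, r₂/r₁ = 10^(ΔL/20).
r₂ = 9.3·10^((79−75)/20) = 9.3·10^(4.0/20) = 14.74 m.

14.7 m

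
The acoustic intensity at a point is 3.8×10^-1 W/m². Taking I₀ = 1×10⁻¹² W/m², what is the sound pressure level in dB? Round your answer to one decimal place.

L = 10·log₁₀(I/I₀) = 10·log₁₀(3.8×10^-1/10⁻¹²) = 10·log₁₀(3.8×10^11).
L = 10·(0.5798 + 11) = 115.80 dB.

115.8 dB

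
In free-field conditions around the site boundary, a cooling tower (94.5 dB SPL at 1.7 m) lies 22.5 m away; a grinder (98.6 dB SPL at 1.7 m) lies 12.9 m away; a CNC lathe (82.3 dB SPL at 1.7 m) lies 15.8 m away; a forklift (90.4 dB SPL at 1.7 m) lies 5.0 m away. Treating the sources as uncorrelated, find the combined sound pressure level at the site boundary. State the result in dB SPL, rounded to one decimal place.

84.3 dB SPL

First find each source's level at the receiver (point-source: −20·log₁₀(r/r_ref)), then combine on an intensity basis.
cooling tower: 94.5 − 20·log₁₀(22.5/1.7) = 94.5 − 22.43 = 72.07 dB SPL.
grinder: 98.6 − 20·log₁₀(12.9/1.7) = 98.6 − 17.60 = 81.00 dB SPL.
CNC lathe: 82.3 − 20·log₁₀(15.8/1.7) = 82.3 − 19.36 = 62.94 dB SPL.
forklift: 90.4 − 20·log₁₀(5.0/1.7) = 90.4 − 9.37 = 81.03 dB SPL.
Σ 10^(L/10) = 2.706e+08 → L_total = 10·log₁₀(2.706e+08) = 84.32 dB SPL.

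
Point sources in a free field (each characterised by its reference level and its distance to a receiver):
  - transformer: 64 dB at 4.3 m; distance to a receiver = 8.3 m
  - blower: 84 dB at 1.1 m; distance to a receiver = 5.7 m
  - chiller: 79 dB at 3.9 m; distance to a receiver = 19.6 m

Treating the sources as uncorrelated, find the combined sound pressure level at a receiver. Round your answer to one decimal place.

71.2 dB

First find each source's level at the receiver (point-source: −20·log₁₀(r/r_ref)), then combine on an intensity basis.
transformer: 64 − 20·log₁₀(8.3/4.3) = 64 − 5.71 = 58.29 dB.
blower: 84 − 20·log₁₀(5.7/1.1) = 84 − 14.29 = 69.71 dB.
chiller: 79 − 20·log₁₀(19.6/3.9) = 79 − 14.02 = 64.98 dB.
Σ 10^(L/10) = 1.317e+07 → L_total = 10·log₁₀(1.317e+07) = 71.20 dB.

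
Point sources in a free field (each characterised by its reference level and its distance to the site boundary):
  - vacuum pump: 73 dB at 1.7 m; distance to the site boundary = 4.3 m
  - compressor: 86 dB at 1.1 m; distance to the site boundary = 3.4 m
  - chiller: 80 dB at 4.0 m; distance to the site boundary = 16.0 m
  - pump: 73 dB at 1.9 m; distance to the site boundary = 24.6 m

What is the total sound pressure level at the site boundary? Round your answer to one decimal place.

77.1 dB

Propagate each source to the receiver with L = L_ref − 20·log₁₀(r/r_ref), then add intensities.
vacuum pump: 73 − 20·log₁₀(4.3/1.7) = 73 − 8.06 = 64.94 dB.
compressor: 86 − 20·log₁₀(3.4/1.1) = 86 − 9.80 = 76.20 dB.
chiller: 80 − 20·log₁₀(16.0/4.0) = 80 − 12.04 = 67.96 dB.
pump: 73 − 20·log₁₀(24.6/1.9) = 73 − 22.24 = 50.76 dB.
Σ 10^(L/10) = 5.116e+07 → L_total = 10·log₁₀(5.116e+07) = 77.09 dB.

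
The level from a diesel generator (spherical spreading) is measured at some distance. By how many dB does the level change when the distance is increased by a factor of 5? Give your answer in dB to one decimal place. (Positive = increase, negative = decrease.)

A point source loses 6 dB per doubling of distance; generally ΔL = −20·log₁₀(r₂/r₁).
ΔL = −20·log₁₀(5) = -13.98 dB.

-14.0 dB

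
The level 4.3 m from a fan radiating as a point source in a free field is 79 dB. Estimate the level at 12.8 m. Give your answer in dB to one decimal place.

69.5 dB

Point-source attenuation: ΔL = 20·log₁₀(r₂/r₁) = 20·log₁₀(12.8/4.3) = 9.475 dB.
L₂ = 79 − 20·log₁₀(12.8/4.3) = 79 − 9.475 = 69.53 dB.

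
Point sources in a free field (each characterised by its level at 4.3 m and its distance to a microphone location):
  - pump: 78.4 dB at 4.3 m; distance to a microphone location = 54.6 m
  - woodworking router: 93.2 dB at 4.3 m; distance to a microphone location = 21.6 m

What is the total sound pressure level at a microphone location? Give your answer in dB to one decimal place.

79.2 dB

Propagate each source to the receiver with L = L_ref − 20·log₁₀(r/r_ref), then add intensities.
pump: 78.4 − 20·log₁₀(54.6/4.3) = 78.4 − 22.07 = 56.33 dB.
woodworking router: 93.2 − 20·log₁₀(21.6/4.3) = 93.2 − 14.02 = 79.18 dB.
Σ 10^(L/10) = 8.323e+07 → L_total = 10·log₁₀(8.323e+07) = 79.20 dB.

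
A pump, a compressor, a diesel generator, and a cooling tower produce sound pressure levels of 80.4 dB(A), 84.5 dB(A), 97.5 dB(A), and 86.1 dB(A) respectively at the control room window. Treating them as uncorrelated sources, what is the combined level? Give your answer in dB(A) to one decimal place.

For uncorrelated sources the intensities add, so convert each level to linear form, sum, and take 10·log₁₀ of the total.
Σ 10^(L/10) = 10^(80.4/10) + 10^(84.5/10) + 10^(97.5/10) + 10^(86.1/10) = 6.422e+09.
L_total = 10·log₁₀(6.422e+09) = 98.08 dB(A).

98.1 dB(A)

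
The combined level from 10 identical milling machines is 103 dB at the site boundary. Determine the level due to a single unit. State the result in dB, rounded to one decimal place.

Dividing the total intensity by 10 lowers the level by 10·log₁₀ 10 = 10.000 dB: L₁ = 103 − 10.000.

93.0 dB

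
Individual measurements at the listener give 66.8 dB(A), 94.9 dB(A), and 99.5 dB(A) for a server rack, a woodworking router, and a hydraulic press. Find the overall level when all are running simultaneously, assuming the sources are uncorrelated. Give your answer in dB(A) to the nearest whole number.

Incoherent sources combine by intensity addition: L_total = 10·log₁₀(Σ 10^(L_i/10)).
Σ 10^(L/10) = 10^(66.8/10) + 10^(94.9/10) + 10^(99.5/10) = 1.201e+10.
L_total = 10·log₁₀(1.201e+10) = 100.79 dB(A).

101 dB(A)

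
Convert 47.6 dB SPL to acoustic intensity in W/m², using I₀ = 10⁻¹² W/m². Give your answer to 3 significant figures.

5.75e-08 W/m²

I = I₀·10^(L/10) = 10⁻¹² × 10^(47.6/10) = 10^(-7.240).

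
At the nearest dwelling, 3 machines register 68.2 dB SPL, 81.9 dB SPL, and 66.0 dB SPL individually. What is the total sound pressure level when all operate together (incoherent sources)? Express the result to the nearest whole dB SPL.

82 dB SPL

Incoherent sources combine by intensity addition: L_total = 10·log₁₀(Σ 10^(L_i/10)).
Σ 10^(L/10) = 10^(68.2/10) + 10^(81.9/10) + 10^(66.0/10) = 1.655e+08.
L_total = 10·log₁₀(1.655e+08) = 82.19 dB SPL.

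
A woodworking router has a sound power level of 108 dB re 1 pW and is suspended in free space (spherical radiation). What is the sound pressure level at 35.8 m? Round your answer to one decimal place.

65.9 dB

Free-field spherical radiation: L_p = L_w − 10·log₁₀(4π·r²), r = 35.8 m.
4π·r² = 1.611e+04 m², 10·log₁₀ of that is 42.070 dB.
L_p = 108 − 42.070 = 65.93 dB.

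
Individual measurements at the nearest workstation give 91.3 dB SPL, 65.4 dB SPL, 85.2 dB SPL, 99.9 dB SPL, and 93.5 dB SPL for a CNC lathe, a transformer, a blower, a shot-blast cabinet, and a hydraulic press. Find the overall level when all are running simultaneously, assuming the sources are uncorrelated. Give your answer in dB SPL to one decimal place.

101.4 dB SPL

For uncorrelated sources the intensities add, so convert each level to linear form, sum, and take 10·log₁₀ of the total.
Σ 10^(L/10) = 10^(91.3/10) + 10^(65.4/10) + 10^(85.2/10) + 10^(99.9/10) + 10^(93.5/10) = 1.369e+10.
L_total = 10·log₁₀(1.369e+10) = 101.37 dB SPL.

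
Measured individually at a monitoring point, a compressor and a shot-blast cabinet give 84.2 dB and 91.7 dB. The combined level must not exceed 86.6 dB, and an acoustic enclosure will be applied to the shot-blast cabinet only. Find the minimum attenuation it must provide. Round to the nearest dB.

Everything except the shot-blast cabinet sums to 10^(84.2/10) = 2.630e+08 in linear terms, 84.20 dB.
The limit corresponds to 10^(86.6/10) = 4.571e+08; subtracting the fixed part leaves 1.941e+08 for the shot-blast cabinet, i.e. 82.88 dB.
Required insertion loss = 91.7 − 82.88 = 8.82 dB.

9 dB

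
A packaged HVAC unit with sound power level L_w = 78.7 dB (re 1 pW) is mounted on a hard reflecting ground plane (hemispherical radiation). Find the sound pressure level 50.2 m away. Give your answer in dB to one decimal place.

36.7 dB

L_p = L_w − 10·log₁₀(2π·r²) with r = 50.2 m.
2π·r² = 1.583e+04 m², 10·log₁₀ of that is 41.996 dB.
L_p = 78.7 − 41.996 = 36.70 dB.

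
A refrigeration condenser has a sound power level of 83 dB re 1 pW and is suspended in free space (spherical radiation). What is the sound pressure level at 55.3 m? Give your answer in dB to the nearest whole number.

37 dB

L_p = L_w − 10·log₁₀(4π·r²) with r = 55.3 m.
4π·r² = 3.843e+04 m², 10·log₁₀ of that is 45.847 dB.
L_p = 83 − 45.847 = 37.15 dB.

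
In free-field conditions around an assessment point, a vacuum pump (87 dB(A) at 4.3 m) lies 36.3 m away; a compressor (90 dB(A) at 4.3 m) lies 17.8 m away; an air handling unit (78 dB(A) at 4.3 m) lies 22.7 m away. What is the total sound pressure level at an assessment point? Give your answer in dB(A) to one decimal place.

First find each source's level at the receiver (point-source: −20·log₁₀(r/r_ref)), then combine on an intensity basis.
vacuum pump: 87 − 20·log₁₀(36.3/4.3) = 87 − 18.53 = 68.47 dB(A).
compressor: 90 − 20·log₁₀(17.8/4.3) = 90 − 12.34 = 77.66 dB(A).
air handling unit: 78 − 20·log₁₀(22.7/4.3) = 78 − 14.45 = 63.55 dB(A).
Σ 10^(L/10) = 6.765e+07 → L_total = 10·log₁₀(6.765e+07) = 78.30 dB(A).

78.3 dB(A)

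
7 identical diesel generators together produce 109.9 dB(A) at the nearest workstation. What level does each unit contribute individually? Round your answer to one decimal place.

Dividing the total intensity by 7 lowers the level by 10·log₁₀ 7 = 8.451 dB: L₁ = 109.9 − 8.451.

101.4 dB(A)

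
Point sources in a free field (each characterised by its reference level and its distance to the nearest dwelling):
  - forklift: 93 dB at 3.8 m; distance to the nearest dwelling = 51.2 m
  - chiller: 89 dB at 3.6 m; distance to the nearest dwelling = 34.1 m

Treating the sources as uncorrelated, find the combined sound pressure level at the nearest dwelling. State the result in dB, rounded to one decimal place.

First find each source's level at the receiver (point-source: −20·log₁₀(r/r_ref)), then combine on an intensity basis.
forklift: 93 − 20·log₁₀(51.2/3.8) = 93 − 22.59 = 70.41 dB.
chiller: 89 − 20·log₁₀(34.1/3.6) = 89 − 19.53 = 69.47 dB.
Σ 10^(L/10) = 1.984e+07 → L_total = 10·log₁₀(1.984e+07) = 72.98 dB.

73.0 dB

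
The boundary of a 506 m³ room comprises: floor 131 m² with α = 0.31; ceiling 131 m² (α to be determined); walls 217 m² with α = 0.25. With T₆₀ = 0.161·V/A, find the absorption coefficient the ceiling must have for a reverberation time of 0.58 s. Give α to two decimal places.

0.35

From T₆₀ = 0.161·V/A, the target T₆₀ = 0.58 s needs A = 0.161·506/0.58 = 140.46 m².
Absorption from the other surfaces = 131·0.31 + 217·0.25 = 94.86 m², so the ceiling must supply 45.60 m² over 131 m².
α = 45.60/131 = 0.348.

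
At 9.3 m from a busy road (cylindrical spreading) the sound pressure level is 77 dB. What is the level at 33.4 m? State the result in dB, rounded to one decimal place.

71.4 dB

Cylindrical spreading from a line source gives a 10·log₁₀(r₂/r₁) drop.
L₂ = 77 − 10·log₁₀(33.4/9.3) = 77 − 5.553 = 71.45 dB.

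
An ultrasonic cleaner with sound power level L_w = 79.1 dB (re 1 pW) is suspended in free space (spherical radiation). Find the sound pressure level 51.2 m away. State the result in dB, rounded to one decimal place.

33.9 dB

L_p = L_w − 10·log₁₀(4π·r²) with r = 51.2 m.
4π·r² = 3.294e+04 m², 10·log₁₀ of that is 45.177 dB.
L_p = 79.1 − 45.177 = 33.92 dB.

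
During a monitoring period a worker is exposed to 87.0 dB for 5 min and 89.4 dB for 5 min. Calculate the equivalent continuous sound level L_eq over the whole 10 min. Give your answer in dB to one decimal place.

88.4 dB

The energy average is taken in the linear domain: L_eq = 10·log₁₀[(Σ tᵢ·10^(Lᵢ/10))/T], T = 10 min.
Σ tᵢ·10^(Lᵢ/10) = 5·10^(87.0/10) + 5·10^(89.4/10) = 6.861e+09.
L_eq = 10·log₁₀(6.861e+09/10) = 88.36 dB.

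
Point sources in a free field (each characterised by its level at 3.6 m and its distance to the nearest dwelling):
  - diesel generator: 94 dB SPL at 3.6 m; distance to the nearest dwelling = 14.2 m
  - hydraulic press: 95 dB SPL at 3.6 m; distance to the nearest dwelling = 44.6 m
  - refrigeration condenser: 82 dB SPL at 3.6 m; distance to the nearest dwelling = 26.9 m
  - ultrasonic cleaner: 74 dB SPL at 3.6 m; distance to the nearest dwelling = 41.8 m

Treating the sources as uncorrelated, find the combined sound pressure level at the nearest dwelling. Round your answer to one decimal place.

82.7 dB SPL

Propagate each source to the receiver with L = L_ref − 20·log₁₀(r/r_ref), then add intensities.
diesel generator: 94 − 20·log₁₀(14.2/3.6) = 94 − 11.92 = 82.08 dB SPL.
hydraulic press: 95 − 20·log₁₀(44.6/3.6) = 95 − 21.86 = 73.14 dB SPL.
refrigeration condenser: 82 − 20·log₁₀(26.9/3.6) = 82 − 17.47 = 64.53 dB SPL.
ultrasonic cleaner: 74 − 20·log₁₀(41.8/3.6) = 74 − 21.30 = 52.70 dB SPL.
Σ 10^(L/10) = 1.851e+08 → L_total = 10·log₁₀(1.851e+08) = 82.67 dB SPL.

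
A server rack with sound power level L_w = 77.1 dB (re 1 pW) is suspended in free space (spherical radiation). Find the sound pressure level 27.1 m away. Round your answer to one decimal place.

37.4 dB

The power spreads over a sphere of area 4π·r², so L_p = L_w − 10·log₁₀(4π·r²).
4π·r² = 9229 m², 10·log₁₀ of that is 39.651 dB.
L_p = 77.1 − 39.651 = 37.45 dB.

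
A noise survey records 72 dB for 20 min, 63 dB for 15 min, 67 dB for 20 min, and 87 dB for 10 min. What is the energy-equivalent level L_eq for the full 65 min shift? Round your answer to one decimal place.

79.2 dB

L_eq = 10·log₁₀[(1/T)·Σ tᵢ·10^(Lᵢ/10)] with T = 65 min.
Σ tᵢ·10^(Lᵢ/10) = 20·10^(72/10) + 15·10^(63/10) + 20·10^(67/10) + 10·10^(87/10) = 5.459e+09.
L_eq = 10·log₁₀(5.459e+09/65) = 79.24 dB.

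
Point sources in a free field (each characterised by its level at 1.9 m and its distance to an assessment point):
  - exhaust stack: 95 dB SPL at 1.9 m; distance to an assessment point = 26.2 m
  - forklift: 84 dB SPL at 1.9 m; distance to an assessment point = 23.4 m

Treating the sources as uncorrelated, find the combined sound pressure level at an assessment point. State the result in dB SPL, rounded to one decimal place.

72.6 dB SPL

Propagate each source to the receiver with L = L_ref − 20·log₁₀(r/r_ref), then add intensities.
exhaust stack: 95 − 20·log₁₀(26.2/1.9) = 95 − 22.79 = 72.21 dB SPL.
forklift: 84 − 20·log₁₀(23.4/1.9) = 84 − 21.81 = 62.19 dB SPL.
Σ 10^(L/10) = 1.829e+07 → L_total = 10·log₁₀(1.829e+07) = 72.62 dB SPL.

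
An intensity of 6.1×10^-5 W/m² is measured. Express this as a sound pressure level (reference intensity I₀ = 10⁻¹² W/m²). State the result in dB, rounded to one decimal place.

L = 10·log₁₀(I/I₀) = 10·log₁₀(6.1×10^-5/10⁻¹²) = 10·log₁₀(6.1×10^7).
L = 10·(0.7853 + 7) = 77.85 dB.

77.9 dB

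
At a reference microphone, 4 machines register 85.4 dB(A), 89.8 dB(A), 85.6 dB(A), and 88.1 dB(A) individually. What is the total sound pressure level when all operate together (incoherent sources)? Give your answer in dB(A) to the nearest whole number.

For uncorrelated sources the intensities add, so convert each level to linear form, sum, and take 10·log₁₀ of the total.
Σ 10^(L/10) = 10^(85.4/10) + 10^(89.8/10) + 10^(85.6/10) + 10^(88.1/10) = 2.310e+09.
L_total = 10·log₁₀(2.310e+09) = 93.64 dB(A).

94 dB(A)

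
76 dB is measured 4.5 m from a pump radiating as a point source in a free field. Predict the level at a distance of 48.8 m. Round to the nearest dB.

Spherical spreading from a point source gives a 20·log₁₀(r₂/r₁) drop.
L₂ = 76 − 20·log₁₀(48.8/4.5) = 76 − 20.704 = 55.30 dB.

55 dB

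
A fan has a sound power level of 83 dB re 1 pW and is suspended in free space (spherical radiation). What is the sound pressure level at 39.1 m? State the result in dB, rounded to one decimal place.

L_p = L_w − 10·log₁₀(4π·r²) with r = 39.1 m.
4π·r² = 1.921e+04 m², 10·log₁₀ of that is 42.836 dB.
L_p = 83 − 42.836 = 40.16 dB.

40.2 dB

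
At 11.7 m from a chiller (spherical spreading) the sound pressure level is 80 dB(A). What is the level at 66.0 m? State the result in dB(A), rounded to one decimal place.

Point-source attenuation: ΔL = 20·log₁₀(r₂/r₁) = 20·log₁₀(66.0/11.7) = 15.027 dB.
L₂ = 80 − 20·log₁₀(66.0/11.7) = 80 − 15.027 = 64.97 dB(A).

65.0 dB(A)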